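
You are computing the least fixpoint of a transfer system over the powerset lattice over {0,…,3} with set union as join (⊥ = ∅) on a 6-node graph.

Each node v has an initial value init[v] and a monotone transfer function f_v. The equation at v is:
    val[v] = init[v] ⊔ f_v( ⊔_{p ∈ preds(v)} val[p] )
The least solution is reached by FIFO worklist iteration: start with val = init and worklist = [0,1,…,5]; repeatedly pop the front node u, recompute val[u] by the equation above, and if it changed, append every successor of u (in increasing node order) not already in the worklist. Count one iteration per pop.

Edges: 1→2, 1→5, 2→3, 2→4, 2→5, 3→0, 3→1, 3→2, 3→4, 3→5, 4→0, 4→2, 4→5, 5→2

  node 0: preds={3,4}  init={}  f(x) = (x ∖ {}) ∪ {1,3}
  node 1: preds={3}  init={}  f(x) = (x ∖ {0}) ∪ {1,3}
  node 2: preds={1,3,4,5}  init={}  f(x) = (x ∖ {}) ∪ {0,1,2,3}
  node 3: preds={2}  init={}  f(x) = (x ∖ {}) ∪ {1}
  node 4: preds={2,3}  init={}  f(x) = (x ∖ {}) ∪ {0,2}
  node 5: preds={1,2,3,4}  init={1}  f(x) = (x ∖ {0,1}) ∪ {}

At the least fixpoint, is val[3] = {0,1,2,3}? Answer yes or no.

Iteration log — 10 steps:
  step 1. node 0  ⊔preds={}  new={1,3}  old={}  +wl: 
  step 2. node 1  ⊔preds={}  new={1,3}  old={}  +wl: 
  step 3. node 2  ⊔preds={1,3}  new={0,1,2,3}  old={}  +wl: 
  step 4. node 3  ⊔preds={0,1,2,3}  new={0,1,2,3}  old={}  +wl: 0,1,2
  step 5. node 4  ⊔preds={0,1,2,3}  new={0,1,2,3}  old={}  +wl: 
  step 6. node 5  ⊔preds={0,1,2,3}  new={1,2,3}  old={1}  +wl: 
  step 7. node 0  ⊔preds={0,1,2,3}  new={0,1,2,3}  old={1,3}  +wl: 
  step 8. node 1  ⊔preds={0,1,2,3}  new={1,2,3}  old={1,3}  +wl: 5
  step 9. node 2  ⊔preds={0,1,2,3}  new={0,1,2,3}  stable
  step 10. node 5  ⊔preds={0,1,2,3}  new={1,2,3}  stable

Least fixpoint reached:
  node 0: {0,1,2,3}
  node 1: {1,2,3}
  node 2: {0,1,2,3}
  node 3: {0,1,2,3}
  node 4: {0,1,2,3}
  node 5: {1,2,3}

yes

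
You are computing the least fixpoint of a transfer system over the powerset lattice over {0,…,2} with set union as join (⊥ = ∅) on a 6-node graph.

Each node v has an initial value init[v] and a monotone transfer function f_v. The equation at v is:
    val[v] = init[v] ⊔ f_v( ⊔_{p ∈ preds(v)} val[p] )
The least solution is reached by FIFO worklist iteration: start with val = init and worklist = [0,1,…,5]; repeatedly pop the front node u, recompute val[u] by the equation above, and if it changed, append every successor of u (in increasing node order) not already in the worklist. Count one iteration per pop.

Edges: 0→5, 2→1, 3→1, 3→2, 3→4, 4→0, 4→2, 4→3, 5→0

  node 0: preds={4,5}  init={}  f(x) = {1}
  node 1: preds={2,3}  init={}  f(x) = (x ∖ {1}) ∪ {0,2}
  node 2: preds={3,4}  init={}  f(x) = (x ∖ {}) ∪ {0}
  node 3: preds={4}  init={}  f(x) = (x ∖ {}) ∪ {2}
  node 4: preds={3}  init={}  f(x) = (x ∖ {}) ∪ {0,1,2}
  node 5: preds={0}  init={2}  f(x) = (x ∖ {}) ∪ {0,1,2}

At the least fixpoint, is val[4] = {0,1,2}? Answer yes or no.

yes

Iteration log — 13 steps:
  step 1. node 0  ⊔preds={2}  new={1}  old={}  +wl: 
  step 2. node 1  ⊔preds={}  new={0,2}  old={}  +wl: 
  step 3. node 2  ⊔preds={}  new={0}  old={}  +wl: 1
  step 4. node 3  ⊔preds={}  new={2}  old={}  +wl: 2
  step 5. node 4  ⊔preds={2}  new={0,1,2}  old={}  +wl: 0,3
  step 6. node 5  ⊔preds={1}  new={0,1,2}  old={2}  +wl: 
  step 7. node 1  ⊔preds={0,2}  new={0,2}  stable
  step 8. node 2  ⊔preds={0,1,2}  new={0,1,2}  old={0}  +wl: 1
  step 9. node 0  ⊔preds={0,1,2}  new={1}  stable
  step 10. node 3  ⊔preds={0,1,2}  new={0,1,2}  old={2}  +wl: 2,4
  step 11. node 1  ⊔preds={0,1,2}  new={0,2}  stable
  step 12. node 2  ⊔preds={0,1,2}  new={0,1,2}  stable
  step 13. node 4  ⊔preds={0,1,2}  new={0,1,2}  stable

Least fixpoint reached:
  node 0: {1}
  node 1: {0,2}
  node 2: {0,1,2}
  node 3: {0,1,2}
  node 4: {0,1,2}
  node 5: {0,1,2}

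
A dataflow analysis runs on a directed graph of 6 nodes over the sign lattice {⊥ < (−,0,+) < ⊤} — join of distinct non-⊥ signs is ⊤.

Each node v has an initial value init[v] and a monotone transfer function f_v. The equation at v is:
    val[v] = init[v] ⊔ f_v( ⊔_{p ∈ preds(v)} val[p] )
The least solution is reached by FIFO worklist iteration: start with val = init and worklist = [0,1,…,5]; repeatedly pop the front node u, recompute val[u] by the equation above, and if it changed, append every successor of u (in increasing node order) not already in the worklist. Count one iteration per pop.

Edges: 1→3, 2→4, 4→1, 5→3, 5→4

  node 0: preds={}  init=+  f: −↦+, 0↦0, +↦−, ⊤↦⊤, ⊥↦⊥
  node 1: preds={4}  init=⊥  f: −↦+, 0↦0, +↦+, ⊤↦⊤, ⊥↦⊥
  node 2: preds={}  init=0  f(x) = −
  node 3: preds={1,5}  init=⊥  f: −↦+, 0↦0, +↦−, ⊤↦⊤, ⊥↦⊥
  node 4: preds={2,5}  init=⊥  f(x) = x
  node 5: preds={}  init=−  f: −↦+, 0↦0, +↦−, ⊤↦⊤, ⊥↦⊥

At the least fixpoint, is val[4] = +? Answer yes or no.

Iteration log — 8 steps:
  step 1. node 0  ⊔preds=⊥  new=+  stable
  step 2. node 1  ⊔preds=⊥  new=⊥  stable
  step 3. node 2  ⊔preds=⊥  new=⊤  old=0  +wl: 
  step 4. node 3  ⊔preds=−  new=+  old=⊥  +wl: 
  step 5. node 4  ⊔preds=⊤  new=⊤  old=⊥  +wl: 1
  step 6. node 5  ⊔preds=⊥  new=−  stable
  step 7. node 1  ⊔preds=⊤  new=⊤  old=⊥  +wl: 3
  step 8. node 3  ⊔preds=⊤  new=⊤  old=+  +wl: 

Least fixpoint reached:
  node 0: +
  node 1: ⊤
  node 2: ⊤
  node 3: ⊤
  node 4: ⊤
  node 5: −

no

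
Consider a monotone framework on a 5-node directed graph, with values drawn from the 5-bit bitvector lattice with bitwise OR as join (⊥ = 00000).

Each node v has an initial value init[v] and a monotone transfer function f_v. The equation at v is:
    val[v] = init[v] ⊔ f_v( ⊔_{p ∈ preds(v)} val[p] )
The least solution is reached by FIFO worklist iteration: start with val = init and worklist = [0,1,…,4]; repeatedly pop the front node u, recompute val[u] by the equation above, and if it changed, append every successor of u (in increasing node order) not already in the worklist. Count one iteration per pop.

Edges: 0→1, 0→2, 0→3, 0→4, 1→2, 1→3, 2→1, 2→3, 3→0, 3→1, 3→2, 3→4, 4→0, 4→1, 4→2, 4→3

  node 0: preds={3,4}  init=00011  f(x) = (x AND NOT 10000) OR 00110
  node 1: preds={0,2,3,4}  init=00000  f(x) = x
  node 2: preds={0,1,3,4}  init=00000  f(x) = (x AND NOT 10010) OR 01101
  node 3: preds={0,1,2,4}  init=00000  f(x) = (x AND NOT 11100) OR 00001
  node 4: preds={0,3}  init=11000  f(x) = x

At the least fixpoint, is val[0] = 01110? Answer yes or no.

no

Worklist (9 pops):
  #1 pop 0: in=11000 → 01111 (was 00011); enqueue []
  #2 pop 1: in=11111 → 11111 (was 00000); enqueue []
  #3 pop 2: in=11111 → 01101 (was 00000); enqueue [1]
  #4 pop 3: in=11111 → 00011 (was 00000); enqueue [0,2]
  #5 pop 4: in=01111 → 11111 (was 11000); enqueue [3]
  #6 pop 1: in=11111 → 11111 (no change)
  #7 pop 0: in=11111 → 01111 (no change)
  #8 pop 2: in=11111 → 01101 (no change)
  #9 pop 3: in=11111 → 00011 (no change)

Fixpoint:
  val[0] = 01111
  val[1] = 11111
  val[2] = 01101
  val[3] = 00011
  val[4] = 11111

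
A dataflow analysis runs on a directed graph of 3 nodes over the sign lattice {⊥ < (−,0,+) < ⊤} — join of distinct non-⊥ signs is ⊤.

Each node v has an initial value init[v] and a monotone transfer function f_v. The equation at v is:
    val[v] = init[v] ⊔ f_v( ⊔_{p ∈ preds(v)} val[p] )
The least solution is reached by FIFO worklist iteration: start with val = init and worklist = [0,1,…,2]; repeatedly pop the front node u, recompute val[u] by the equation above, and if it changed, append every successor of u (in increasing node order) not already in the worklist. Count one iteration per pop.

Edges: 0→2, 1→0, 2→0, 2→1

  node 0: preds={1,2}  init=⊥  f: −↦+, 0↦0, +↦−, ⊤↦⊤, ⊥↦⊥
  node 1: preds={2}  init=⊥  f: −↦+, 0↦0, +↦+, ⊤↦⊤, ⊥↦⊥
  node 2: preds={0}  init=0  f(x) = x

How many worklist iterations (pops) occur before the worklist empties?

4

Trace (4 dequeues):
  [1] u=0 | in 0 | out 0 | prev ⊥ | push {}
  [2] u=1 | in 0 | out 0 | prev ⊥ | push {0}
  [3] u=2 | in 0 | out 0 | ==
  [4] u=0 | in 0 | out 0 | ==

Converged values:
  [0] 0
  [1] 0
  [2] 0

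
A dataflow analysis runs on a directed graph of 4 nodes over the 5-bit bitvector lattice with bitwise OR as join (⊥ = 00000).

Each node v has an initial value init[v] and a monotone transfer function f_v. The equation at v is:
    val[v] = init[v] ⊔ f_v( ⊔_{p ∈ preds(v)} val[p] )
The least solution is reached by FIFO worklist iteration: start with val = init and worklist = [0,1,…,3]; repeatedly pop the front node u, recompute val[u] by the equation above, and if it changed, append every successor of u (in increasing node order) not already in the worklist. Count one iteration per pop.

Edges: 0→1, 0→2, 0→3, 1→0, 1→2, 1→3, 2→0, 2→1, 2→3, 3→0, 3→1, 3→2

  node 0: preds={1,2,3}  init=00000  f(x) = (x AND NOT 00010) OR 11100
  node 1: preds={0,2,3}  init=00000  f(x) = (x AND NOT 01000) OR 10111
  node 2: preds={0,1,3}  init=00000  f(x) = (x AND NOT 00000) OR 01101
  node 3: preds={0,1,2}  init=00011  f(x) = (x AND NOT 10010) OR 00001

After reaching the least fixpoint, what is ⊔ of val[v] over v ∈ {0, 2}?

11111

Iteration log — 7 steps:
  step 1. node 0  ⊔preds=00011  new=11101  old=00000  +wl: 
  step 2. node 1  ⊔preds=11111  new=10111  old=00000  +wl: 0
  step 3. node 2  ⊔preds=11111  new=11111  old=00000  +wl: 1
  step 4. node 3  ⊔preds=11111  new=01111  old=00011  +wl: 2
  step 5. node 0  ⊔preds=11111  new=11101  stable
  step 6. node 1  ⊔preds=11111  new=10111  stable
  step 7. node 2  ⊔preds=11111  new=11111  stable

Least fixpoint reached:
  node 0: 11101
  node 1: 10111
  node 2: 11111
  node 3: 01111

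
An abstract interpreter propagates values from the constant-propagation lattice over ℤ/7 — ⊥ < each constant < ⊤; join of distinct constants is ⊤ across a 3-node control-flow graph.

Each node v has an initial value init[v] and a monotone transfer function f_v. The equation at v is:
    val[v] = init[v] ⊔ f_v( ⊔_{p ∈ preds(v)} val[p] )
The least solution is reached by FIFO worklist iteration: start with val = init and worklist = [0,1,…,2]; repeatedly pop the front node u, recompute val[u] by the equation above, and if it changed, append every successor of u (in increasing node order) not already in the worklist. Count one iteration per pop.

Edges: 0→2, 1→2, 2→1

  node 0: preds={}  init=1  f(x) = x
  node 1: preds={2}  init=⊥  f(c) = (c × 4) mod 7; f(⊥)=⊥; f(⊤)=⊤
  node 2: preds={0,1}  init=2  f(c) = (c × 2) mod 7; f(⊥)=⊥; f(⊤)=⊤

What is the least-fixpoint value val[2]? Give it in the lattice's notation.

Worklist (3 pops):
  #1 pop 0: in=⊥ → 1 (no change)
  #2 pop 1: in=2 → 1 (was ⊥); enqueue []
  #3 pop 2: in=1 → 2 (no change)

Fixpoint:
  val[0] = 1
  val[1] = 1
  val[2] = 2

2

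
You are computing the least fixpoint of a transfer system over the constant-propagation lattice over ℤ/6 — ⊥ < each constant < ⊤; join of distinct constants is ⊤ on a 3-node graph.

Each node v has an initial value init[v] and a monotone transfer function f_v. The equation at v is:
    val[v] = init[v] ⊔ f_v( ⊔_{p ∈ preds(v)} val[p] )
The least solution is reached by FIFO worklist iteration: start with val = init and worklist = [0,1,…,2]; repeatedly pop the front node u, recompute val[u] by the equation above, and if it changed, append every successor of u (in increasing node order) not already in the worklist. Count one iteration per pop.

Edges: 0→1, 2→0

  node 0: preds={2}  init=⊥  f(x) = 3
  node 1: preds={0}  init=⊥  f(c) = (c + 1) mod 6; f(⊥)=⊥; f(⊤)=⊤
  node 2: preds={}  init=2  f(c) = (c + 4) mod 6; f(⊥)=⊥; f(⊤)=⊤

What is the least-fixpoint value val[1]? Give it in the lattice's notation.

4

Iteration log — 3 steps:
  step 1. node 0  ⊔preds=2  new=3  old=⊥  +wl: 
  step 2. node 1  ⊔preds=3  new=4  old=⊥  +wl: 
  step 3. node 2  ⊔preds=⊥  new=2  stable

Least fixpoint reached:
  node 0: 3
  node 1: 4
  node 2: 2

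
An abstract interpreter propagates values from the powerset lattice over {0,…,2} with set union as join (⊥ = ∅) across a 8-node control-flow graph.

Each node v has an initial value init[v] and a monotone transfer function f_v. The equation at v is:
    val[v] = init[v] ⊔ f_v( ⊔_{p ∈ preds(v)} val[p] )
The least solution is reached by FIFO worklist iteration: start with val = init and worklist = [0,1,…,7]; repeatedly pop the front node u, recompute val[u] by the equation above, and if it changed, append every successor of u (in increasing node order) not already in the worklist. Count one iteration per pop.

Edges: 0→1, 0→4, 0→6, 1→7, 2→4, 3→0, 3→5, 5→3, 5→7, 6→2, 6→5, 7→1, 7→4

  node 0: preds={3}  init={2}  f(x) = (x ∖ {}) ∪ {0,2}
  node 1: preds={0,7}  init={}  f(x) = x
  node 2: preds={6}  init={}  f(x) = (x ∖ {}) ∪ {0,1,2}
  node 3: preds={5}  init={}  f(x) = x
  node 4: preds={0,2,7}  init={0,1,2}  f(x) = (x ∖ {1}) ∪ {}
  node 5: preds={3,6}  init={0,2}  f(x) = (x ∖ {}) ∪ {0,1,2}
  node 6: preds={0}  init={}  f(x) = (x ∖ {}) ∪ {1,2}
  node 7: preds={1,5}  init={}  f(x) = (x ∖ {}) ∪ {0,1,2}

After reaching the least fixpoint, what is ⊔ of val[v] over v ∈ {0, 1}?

{0,1,2}

Trace (19 dequeues):
  [1] u=0 | in {} | out {0,2} | prev {2} | push {}
  [2] u=1 | in {0,2} | out {0,2} | prev {} | push {}
  [3] u=2 | in {} | out {0,1,2} | prev {} | push {}
  [4] u=3 | in {0,2} | out {0,2} | prev {} | push {0}
  [5] u=4 | in {0,1,2} | out {0,1,2} | ==
  [6] u=5 | in {0,2} | out {0,1,2} | prev {0,2} | push {3}
  [7] u=6 | in {0,2} | out {0,1,2} | prev {} | push {2,5}
  [8] u=7 | in {0,1,2} | out {0,1,2} | prev {} | push {1,4}
  [9] u=0 | in {0,2} | out {0,2} | ==
  [10] u=3 | in {0,1,2} | out {0,1,2} | prev {0,2} | push {0}
  [11] u=2 | in {0,1,2} | out {0,1,2} | ==
  [12] u=5 | in {0,1,2} | out {0,1,2} | ==
  [13] u=1 | in {0,1,2} | out {0,1,2} | prev {0,2} | push {7}
  [14] u=4 | in {0,1,2} | out {0,1,2} | ==
  [15] u=0 | in {0,1,2} | out {0,1,2} | prev {0,2} | push {1,4,6}
  [16] u=7 | in {0,1,2} | out {0,1,2} | ==
  [17] u=1 | in {0,1,2} | out {0,1,2} | ==
  [18] u=4 | in {0,1,2} | out {0,1,2} | ==
  [19] u=6 | in {0,1,2} | out {0,1,2} | ==

Converged values:
  [0] {0,1,2}
  [1] {0,1,2}
  [2] {0,1,2}
  [3] {0,1,2}
  [4] {0,1,2}
  [5] {0,1,2}
  [6] {0,1,2}
  [7] {0,1,2}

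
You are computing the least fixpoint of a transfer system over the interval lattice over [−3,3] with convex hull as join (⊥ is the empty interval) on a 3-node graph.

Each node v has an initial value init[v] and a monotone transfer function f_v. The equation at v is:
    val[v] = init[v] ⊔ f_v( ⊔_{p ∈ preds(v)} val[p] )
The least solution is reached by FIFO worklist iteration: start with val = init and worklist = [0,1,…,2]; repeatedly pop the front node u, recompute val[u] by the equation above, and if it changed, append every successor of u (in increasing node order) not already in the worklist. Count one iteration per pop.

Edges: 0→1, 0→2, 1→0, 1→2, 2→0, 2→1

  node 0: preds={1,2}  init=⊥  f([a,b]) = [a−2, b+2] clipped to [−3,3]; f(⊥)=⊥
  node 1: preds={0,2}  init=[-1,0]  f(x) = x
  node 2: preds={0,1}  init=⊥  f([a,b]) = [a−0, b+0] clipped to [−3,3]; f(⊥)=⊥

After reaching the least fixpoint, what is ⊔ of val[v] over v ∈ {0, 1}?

Trace (8 dequeues):
  [1] u=0 | in [-1,0] | out [-3,2] | prev ⊥ | push {}
  [2] u=1 | in [-3,2] | out [-3,2] | prev [-1,0] | push {0}
  [3] u=2 | in [-3,2] | out [-3,2] | prev ⊥ | push {1}
  [4] u=0 | in [-3,2] | out [-3,3] | prev [-3,2] | push {2}
  [5] u=1 | in [-3,3] | out [-3,3] | prev [-3,2] | push {0}
  [6] u=2 | in [-3,3] | out [-3,3] | prev [-3,2] | push {1}
  [7] u=0 | in [-3,3] | out [-3,3] | ==
  [8] u=1 | in [-3,3] | out [-3,3] | ==

Converged values:
  [0] [-3,3]
  [1] [-3,3]
  [2] [-3,3]

[-3,3]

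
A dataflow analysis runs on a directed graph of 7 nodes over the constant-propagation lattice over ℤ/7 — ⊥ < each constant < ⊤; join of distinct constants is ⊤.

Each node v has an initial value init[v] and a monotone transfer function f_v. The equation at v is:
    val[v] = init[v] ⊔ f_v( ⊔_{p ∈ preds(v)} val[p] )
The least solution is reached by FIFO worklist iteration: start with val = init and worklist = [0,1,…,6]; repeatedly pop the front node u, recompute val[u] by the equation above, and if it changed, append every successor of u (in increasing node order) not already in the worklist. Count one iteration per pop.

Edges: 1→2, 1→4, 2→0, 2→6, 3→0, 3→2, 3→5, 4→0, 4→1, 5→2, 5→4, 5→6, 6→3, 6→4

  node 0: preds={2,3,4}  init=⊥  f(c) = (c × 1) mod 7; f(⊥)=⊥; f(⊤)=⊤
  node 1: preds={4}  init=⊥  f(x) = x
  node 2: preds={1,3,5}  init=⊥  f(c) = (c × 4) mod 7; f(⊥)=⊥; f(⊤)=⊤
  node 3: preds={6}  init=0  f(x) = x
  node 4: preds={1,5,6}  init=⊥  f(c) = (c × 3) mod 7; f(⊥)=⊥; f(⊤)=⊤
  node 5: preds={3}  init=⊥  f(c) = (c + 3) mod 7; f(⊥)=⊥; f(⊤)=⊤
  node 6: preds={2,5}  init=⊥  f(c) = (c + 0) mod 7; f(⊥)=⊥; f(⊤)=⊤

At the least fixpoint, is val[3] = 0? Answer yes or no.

Trace (19 dequeues):
  [1] u=0 | in 0 | out 0 | prev ⊥ | push {}
  [2] u=1 | in ⊥ | out ⊥ | ==
  [3] u=2 | in 0 | out 0 | prev ⊥ | push {0}
  [4] u=3 | in ⊥ | out 0 | ==
  [5] u=4 | in ⊥ | out ⊥ | ==
  [6] u=5 | in 0 | out 3 | prev ⊥ | push {2,4}
  [7] u=6 | in ⊤ | out ⊤ | prev ⊥ | push {3}
  [8] u=0 | in 0 | out 0 | ==
  [9] u=2 | in ⊤ | out ⊤ | prev 0 | push {0,6}
  [10] u=4 | in ⊤ | out ⊤ | prev ⊥ | push {1}
  [11] u=3 | in ⊤ | out ⊤ | prev 0 | push {2,5}
  [12] u=0 | in ⊤ | out ⊤ | prev 0 | push {}
  [13] u=6 | in ⊤ | out ⊤ | ==
  [14] u=1 | in ⊤ | out ⊤ | prev ⊥ | push {4}
  [15] u=2 | in ⊤ | out ⊤ | ==
  [16] u=5 | in ⊤ | out ⊤ | prev 3 | push {2,6}
  [17] u=4 | in ⊤ | out ⊤ | ==
  [18] u=2 | in ⊤ | out ⊤ | ==
  [19] u=6 | in ⊤ | out ⊤ | ==

Converged values:
  [0] ⊤
  [1] ⊤
  [2] ⊤
  [3] ⊤
  [4] ⊤
  [5] ⊤
  [6] ⊤

no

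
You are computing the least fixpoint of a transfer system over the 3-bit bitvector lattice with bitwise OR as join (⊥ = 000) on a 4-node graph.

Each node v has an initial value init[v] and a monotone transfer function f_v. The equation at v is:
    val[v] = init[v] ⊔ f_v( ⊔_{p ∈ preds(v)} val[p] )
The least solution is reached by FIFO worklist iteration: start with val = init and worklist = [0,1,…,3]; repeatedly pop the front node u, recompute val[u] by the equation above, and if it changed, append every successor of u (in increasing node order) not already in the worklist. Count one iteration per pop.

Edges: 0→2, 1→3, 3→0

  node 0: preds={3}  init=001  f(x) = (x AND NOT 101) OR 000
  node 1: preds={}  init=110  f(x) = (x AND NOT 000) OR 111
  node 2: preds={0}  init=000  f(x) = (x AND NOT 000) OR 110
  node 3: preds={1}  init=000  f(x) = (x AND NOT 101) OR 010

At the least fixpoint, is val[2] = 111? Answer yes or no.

Iteration log — 6 steps:
  step 1. node 0  ⊔preds=000  new=001  stable
  step 2. node 1  ⊔preds=000  new=111  old=110  +wl: 
  step 3. node 2  ⊔preds=001  new=111  old=000  +wl: 
  step 4. node 3  ⊔preds=111  new=010  old=000  +wl: 0
  step 5. node 0  ⊔preds=010  new=011  old=001  +wl: 2
  step 6. node 2  ⊔preds=011  new=111  stable

Least fixpoint reached:
  node 0: 011
  node 1: 111
  node 2: 111
  node 3: 010

yes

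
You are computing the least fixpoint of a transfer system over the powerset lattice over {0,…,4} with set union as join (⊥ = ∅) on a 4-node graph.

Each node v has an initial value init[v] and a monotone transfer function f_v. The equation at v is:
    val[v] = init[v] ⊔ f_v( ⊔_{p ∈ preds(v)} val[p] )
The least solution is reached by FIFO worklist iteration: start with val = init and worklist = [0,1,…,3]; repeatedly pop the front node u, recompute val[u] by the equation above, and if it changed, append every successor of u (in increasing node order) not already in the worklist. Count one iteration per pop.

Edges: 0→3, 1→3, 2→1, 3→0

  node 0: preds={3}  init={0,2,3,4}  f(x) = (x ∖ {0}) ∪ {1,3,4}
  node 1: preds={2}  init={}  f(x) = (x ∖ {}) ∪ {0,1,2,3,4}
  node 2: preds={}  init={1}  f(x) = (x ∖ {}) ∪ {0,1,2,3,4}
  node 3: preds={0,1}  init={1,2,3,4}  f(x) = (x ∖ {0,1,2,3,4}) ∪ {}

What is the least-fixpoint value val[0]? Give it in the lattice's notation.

{0,1,2,3,4}

Worklist (5 pops):
  #1 pop 0: in={1,2,3,4} → {0,1,2,3,4} (was {0,2,3,4}); enqueue []
  #2 pop 1: in={1} → {0,1,2,3,4} (was {}); enqueue []
  #3 pop 2: in={} → {0,1,2,3,4} (was {1}); enqueue [1]
  #4 pop 3: in={0,1,2,3,4} → {1,2,3,4} (no change)
  #5 pop 1: in={0,1,2,3,4} → {0,1,2,3,4} (no change)

Fixpoint:
  val[0] = {0,1,2,3,4}
  val[1] = {0,1,2,3,4}
  val[2] = {0,1,2,3,4}
  val[3] = {1,2,3,4}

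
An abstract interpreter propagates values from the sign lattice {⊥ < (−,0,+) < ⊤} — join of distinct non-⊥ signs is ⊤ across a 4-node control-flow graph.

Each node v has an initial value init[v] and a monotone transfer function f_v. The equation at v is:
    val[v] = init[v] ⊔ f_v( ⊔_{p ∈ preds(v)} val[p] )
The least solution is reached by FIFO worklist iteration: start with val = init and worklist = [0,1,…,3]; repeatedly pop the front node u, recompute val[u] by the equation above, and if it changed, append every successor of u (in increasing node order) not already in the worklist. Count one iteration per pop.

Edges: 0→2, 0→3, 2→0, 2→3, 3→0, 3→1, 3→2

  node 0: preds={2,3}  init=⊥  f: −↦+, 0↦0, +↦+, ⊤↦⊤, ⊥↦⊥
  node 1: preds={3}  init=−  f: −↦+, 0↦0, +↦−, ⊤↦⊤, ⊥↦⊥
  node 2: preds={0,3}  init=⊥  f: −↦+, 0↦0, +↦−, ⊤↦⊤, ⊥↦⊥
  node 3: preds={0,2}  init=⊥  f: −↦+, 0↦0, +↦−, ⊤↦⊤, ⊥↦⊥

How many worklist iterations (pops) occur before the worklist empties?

Worklist (4 pops):
  #1 pop 0: in=⊥ → ⊥ (no change)
  #2 pop 1: in=⊥ → − (no change)
  #3 pop 2: in=⊥ → ⊥ (no change)
  #4 pop 3: in=⊥ → ⊥ (no change)

Fixpoint:
  val[0] = ⊥
  val[1] = −
  val[2] = ⊥
  val[3] = ⊥

4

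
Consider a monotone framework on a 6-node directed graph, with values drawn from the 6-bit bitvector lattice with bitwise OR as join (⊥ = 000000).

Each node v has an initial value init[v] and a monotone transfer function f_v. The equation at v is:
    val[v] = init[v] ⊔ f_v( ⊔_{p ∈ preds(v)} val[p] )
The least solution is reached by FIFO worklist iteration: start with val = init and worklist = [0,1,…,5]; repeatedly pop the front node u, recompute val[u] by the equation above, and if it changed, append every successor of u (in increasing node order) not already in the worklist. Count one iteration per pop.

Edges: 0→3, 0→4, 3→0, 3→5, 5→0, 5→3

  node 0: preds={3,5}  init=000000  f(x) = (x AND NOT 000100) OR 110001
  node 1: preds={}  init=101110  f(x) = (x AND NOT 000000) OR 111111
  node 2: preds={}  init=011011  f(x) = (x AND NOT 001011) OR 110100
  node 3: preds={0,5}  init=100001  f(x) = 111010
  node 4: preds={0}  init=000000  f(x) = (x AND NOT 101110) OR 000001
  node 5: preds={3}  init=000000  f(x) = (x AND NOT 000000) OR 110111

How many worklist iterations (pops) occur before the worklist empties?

Iteration log — 9 steps:
  step 1. node 0  ⊔preds=100001  new=110001  old=000000  +wl: 
  step 2. node 1  ⊔preds=000000  new=111111  old=101110  +wl: 
  step 3. node 2  ⊔preds=000000  new=111111  old=011011  +wl: 
  step 4. node 3  ⊔preds=110001  new=111011  old=100001  +wl: 0
  step 5. node 4  ⊔preds=110001  new=010001  old=000000  +wl: 
  step 6. node 5  ⊔preds=111011  new=111111  old=000000  +wl: 3
  step 7. node 0  ⊔preds=111111  new=111011  old=110001  +wl: 4
  step 8. node 3  ⊔preds=111111  new=111011  stable
  step 9. node 4  ⊔preds=111011  new=010001  stable

Least fixpoint reached:
  node 0: 111011
  node 1: 111111
  node 2: 111111
  node 3: 111011
  node 4: 010001
  node 5: 111111

9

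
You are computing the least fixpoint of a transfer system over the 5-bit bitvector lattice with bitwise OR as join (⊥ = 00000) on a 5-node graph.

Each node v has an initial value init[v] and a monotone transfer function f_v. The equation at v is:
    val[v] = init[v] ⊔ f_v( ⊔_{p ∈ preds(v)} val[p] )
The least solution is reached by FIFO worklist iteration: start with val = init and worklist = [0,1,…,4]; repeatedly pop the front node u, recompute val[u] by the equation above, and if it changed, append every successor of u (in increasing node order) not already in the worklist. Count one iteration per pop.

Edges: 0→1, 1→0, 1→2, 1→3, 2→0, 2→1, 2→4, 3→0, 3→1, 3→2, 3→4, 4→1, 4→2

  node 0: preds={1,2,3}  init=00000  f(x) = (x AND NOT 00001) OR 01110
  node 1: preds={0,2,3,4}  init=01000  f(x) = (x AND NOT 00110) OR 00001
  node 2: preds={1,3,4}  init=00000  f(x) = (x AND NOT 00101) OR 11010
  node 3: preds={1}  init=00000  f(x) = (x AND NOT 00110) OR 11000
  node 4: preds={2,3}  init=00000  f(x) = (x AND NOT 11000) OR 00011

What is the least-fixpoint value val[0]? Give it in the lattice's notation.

11110

Trace (10 dequeues):
  [1] u=0 | in 01000 | out 01110 | prev 00000 | push {}
  [2] u=1 | in 01110 | out 01001 | prev 01000 | push {0}
  [3] u=2 | in 01001 | out 11010 | prev 00000 | push {1}
  [4] u=3 | in 01001 | out 11001 | prev 00000 | push {2}
  [5] u=4 | in 11011 | out 00011 | prev 00000 | push {}
  [6] u=0 | in 11011 | out 11110 | prev 01110 | push {}
  [7] u=1 | in 11111 | out 11001 | prev 01001 | push {0,3}
  [8] u=2 | in 11011 | out 11010 | ==
  [9] u=0 | in 11011 | out 11110 | ==
  [10] u=3 | in 11001 | out 11001 | ==

Converged values:
  [0] 11110
  [1] 11001
  [2] 11010
  [3] 11001
  [4] 00011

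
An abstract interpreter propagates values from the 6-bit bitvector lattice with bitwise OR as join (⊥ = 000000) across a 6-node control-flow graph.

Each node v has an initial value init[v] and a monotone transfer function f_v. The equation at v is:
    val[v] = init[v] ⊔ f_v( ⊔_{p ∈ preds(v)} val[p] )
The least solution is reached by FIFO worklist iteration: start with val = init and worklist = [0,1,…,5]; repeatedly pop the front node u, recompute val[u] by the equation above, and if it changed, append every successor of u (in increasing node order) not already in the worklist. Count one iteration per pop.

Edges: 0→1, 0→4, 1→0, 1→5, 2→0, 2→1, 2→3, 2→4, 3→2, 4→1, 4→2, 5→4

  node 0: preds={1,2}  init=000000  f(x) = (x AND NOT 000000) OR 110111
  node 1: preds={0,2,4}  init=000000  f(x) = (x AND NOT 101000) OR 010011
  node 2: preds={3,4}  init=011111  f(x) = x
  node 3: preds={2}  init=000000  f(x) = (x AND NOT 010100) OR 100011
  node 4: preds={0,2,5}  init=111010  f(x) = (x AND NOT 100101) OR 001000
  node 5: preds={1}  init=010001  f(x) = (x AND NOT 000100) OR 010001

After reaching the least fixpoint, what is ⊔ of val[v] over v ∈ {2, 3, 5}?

Worklist (10 pops):
  #1 pop 0: in=011111 → 111111 (was 000000); enqueue []
  #2 pop 1: in=111111 → 010111 (was 000000); enqueue [0]
  #3 pop 2: in=111010 → 111111 (was 011111); enqueue [1]
  #4 pop 3: in=111111 → 101011 (was 000000); enqueue [2]
  #5 pop 4: in=111111 → 111010 (no change)
  #6 pop 5: in=010111 → 010011 (was 010001); enqueue [4]
  #7 pop 0: in=111111 → 111111 (no change)
  #8 pop 1: in=111111 → 010111 (no change)
  #9 pop 2: in=111011 → 111111 (no change)
  #10 pop 4: in=111111 → 111010 (no change)

Fixpoint:
  val[0] = 111111
  val[1] = 010111
  val[2] = 111111
  val[3] = 101011
  val[4] = 111010
  val[5] = 010011

111111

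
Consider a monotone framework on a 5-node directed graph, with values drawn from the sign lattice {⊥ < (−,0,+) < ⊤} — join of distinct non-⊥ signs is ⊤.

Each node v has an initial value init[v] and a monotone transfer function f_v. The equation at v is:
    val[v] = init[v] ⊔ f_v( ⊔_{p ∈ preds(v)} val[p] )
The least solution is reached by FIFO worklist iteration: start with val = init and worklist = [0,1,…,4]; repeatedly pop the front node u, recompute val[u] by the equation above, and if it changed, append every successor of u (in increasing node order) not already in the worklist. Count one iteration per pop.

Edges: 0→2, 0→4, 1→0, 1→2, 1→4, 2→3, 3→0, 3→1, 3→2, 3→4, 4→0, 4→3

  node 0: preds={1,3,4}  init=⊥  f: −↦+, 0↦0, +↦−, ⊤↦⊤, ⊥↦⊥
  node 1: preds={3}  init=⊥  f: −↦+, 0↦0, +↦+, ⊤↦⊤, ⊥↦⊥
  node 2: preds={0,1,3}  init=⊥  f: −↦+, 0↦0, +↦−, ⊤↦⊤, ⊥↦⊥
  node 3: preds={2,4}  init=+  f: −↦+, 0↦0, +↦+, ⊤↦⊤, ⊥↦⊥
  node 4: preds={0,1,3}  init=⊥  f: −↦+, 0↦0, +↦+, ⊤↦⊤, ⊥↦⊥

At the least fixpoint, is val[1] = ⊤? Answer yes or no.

yes

Worklist (11 pops):
  #1 pop 0: in=+ → − (was ⊥); enqueue []
  #2 pop 1: in=+ → + (was ⊥); enqueue [0]
  #3 pop 2: in=⊤ → ⊤ (was ⊥); enqueue []
  #4 pop 3: in=⊤ → ⊤ (was +); enqueue [1,2]
  #5 pop 4: in=⊤ → ⊤ (was ⊥); enqueue [3]
  #6 pop 0: in=⊤ → ⊤ (was −); enqueue [4]
  #7 pop 1: in=⊤ → ⊤ (was +); enqueue [0]
  #8 pop 2: in=⊤ → ⊤ (no change)
  #9 pop 3: in=⊤ → ⊤ (no change)
  #10 pop 4: in=⊤ → ⊤ (no change)
  #11 pop 0: in=⊤ → ⊤ (no change)

Fixpoint:
  val[0] = ⊤
  val[1] = ⊤
  val[2] = ⊤
  val[3] = ⊤
  val[4] = ⊤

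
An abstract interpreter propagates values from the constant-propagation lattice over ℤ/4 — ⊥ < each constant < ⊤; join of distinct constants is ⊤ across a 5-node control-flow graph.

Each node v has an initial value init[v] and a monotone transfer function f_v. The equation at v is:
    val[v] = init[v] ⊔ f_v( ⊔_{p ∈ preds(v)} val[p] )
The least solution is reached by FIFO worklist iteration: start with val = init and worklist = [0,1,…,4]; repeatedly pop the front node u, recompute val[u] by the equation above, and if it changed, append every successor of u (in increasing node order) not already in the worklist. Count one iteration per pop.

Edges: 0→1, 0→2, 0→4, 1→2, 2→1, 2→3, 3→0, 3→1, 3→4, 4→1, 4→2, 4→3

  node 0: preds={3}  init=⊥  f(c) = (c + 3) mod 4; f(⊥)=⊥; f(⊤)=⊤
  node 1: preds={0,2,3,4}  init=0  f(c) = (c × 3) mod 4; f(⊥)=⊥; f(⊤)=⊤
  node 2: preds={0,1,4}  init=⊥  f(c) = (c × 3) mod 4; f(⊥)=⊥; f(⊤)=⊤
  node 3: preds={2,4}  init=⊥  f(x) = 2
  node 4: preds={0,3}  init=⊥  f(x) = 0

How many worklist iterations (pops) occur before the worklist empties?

Worklist (11 pops):
  #1 pop 0: in=⊥ → ⊥ (no change)
  #2 pop 1: in=⊥ → 0 (no change)
  #3 pop 2: in=0 → 0 (was ⊥); enqueue [1]
  #4 pop 3: in=0 → 2 (was ⊥); enqueue [0]
  #5 pop 4: in=2 → 0 (was ⊥); enqueue [2,3]
  #6 pop 1: in=⊤ → ⊤ (was 0); enqueue []
  #7 pop 0: in=2 → 1 (was ⊥); enqueue [1,4]
  #8 pop 2: in=⊤ → ⊤ (was 0); enqueue []
  #9 pop 3: in=⊤ → 2 (no change)
  #10 pop 1: in=⊤ → ⊤ (no change)
  #11 pop 4: in=⊤ → 0 (no change)

Fixpoint:
  val[0] = 1
  val[1] = ⊤
  val[2] = ⊤
  val[3] = 2
  val[4] = 0

11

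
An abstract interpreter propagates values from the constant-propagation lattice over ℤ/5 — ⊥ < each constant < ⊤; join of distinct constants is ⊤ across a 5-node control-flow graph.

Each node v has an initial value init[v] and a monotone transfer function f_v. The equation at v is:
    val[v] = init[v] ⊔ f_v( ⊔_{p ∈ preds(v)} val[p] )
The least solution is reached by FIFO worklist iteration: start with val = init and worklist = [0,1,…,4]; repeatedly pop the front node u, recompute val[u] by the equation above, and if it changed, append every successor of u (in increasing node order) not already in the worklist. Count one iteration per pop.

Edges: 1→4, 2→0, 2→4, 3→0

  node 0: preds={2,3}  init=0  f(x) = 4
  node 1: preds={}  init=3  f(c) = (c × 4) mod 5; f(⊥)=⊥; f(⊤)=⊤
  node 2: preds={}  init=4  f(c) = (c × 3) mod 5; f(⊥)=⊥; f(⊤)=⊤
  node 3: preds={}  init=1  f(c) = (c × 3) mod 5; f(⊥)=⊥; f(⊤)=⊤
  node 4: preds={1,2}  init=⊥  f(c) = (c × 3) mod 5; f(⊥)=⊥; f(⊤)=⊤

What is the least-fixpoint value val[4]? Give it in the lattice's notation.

⊤

Trace (5 dequeues):
  [1] u=0 | in ⊤ | out ⊤ | prev 0 | push {}
  [2] u=1 | in ⊥ | out 3 | ==
  [3] u=2 | in ⊥ | out 4 | ==
  [4] u=3 | in ⊥ | out 1 | ==
  [5] u=4 | in ⊤ | out ⊤ | prev ⊥ | push {}

Converged values:
  [0] ⊤
  [1] 3
  [2] 4
  [3] 1
  [4] ⊤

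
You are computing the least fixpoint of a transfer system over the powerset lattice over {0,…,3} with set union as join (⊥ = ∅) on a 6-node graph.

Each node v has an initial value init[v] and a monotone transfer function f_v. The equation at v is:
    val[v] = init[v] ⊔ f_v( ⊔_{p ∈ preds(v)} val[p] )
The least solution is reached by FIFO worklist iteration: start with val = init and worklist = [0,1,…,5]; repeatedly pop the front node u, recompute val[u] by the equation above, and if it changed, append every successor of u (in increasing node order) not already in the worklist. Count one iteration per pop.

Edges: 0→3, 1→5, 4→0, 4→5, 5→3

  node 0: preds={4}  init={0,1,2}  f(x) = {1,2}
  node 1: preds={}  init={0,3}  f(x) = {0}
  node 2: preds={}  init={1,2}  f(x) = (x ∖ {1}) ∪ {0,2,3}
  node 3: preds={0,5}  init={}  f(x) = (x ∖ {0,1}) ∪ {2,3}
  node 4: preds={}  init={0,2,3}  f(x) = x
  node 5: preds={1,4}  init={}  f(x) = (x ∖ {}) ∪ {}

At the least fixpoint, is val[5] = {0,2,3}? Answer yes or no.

Trace (7 dequeues):
  [1] u=0 | in {0,2,3} | out {0,1,2} | ==
  [2] u=1 | in {} | out {0,3} | ==
  [3] u=2 | in {} | out {0,1,2,3} | prev {1,2} | push {}
  [4] u=3 | in {0,1,2} | out {2,3} | prev {} | push {}
  [5] u=4 | in {} | out {0,2,3} | ==
  [6] u=5 | in {0,2,3} | out {0,2,3} | prev {} | push {3}
  [7] u=3 | in {0,1,2,3} | out {2,3} | ==

Converged values:
  [0] {0,1,2}
  [1] {0,3}
  [2] {0,1,2,3}
  [3] {2,3}
  [4] {0,2,3}
  [5] {0,2,3}

yes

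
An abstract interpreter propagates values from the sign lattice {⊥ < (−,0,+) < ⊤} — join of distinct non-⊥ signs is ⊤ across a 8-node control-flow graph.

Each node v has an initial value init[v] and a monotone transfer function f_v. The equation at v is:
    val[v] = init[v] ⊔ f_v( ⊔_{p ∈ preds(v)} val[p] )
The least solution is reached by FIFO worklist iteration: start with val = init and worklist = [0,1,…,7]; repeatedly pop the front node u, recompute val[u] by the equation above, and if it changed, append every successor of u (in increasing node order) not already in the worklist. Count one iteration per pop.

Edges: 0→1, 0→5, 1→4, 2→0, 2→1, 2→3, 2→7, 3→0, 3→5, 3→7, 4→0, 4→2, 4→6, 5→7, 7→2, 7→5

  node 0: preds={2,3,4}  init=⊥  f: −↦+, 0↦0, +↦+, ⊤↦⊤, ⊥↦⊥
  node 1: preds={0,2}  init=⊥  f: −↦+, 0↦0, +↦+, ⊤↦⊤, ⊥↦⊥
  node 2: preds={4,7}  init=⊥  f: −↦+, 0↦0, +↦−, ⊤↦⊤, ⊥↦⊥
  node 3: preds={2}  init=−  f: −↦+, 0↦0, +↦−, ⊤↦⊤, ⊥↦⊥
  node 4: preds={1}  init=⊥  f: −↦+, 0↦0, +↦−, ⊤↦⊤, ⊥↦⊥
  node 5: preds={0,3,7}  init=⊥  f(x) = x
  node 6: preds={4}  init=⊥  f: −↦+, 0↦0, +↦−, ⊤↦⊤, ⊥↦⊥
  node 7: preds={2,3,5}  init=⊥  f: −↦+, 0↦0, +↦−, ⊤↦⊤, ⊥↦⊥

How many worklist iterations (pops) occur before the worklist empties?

Iteration log — 20 steps:
  step 1. node 0  ⊔preds=−  new=+  old=⊥  +wl: 
  step 2. node 1  ⊔preds=+  new=+  old=⊥  +wl: 
  step 3. node 2  ⊔preds=⊥  new=⊥  stable
  step 4. node 3  ⊔preds=⊥  new=−  stable
  step 5. node 4  ⊔preds=+  new=−  old=⊥  +wl: 0,2
  step 6. node 5  ⊔preds=⊤  new=⊤  old=⊥  +wl: 
  step 7. node 6  ⊔preds=−  new=+  old=⊥  +wl: 
  step 8. node 7  ⊔preds=⊤  new=⊤  old=⊥  +wl: 5
  step 9. node 0  ⊔preds=−  new=+  stable
  step 10. node 2  ⊔preds=⊤  new=⊤  old=⊥  +wl: 0,1,3,7
  step 11. node 5  ⊔preds=⊤  new=⊤  stable
  step 12. node 0  ⊔preds=⊤  new=⊤  old=+  +wl: 5
  step 13. node 1  ⊔preds=⊤  new=⊤  old=+  +wl: 4
  step 14. node 3  ⊔preds=⊤  new=⊤  old=−  +wl: 0
  step 15. node 7  ⊔preds=⊤  new=⊤  stable
  step 16. node 5  ⊔preds=⊤  new=⊤  stable
  step 17. node 4  ⊔preds=⊤  new=⊤  old=−  +wl: 2,6
  step 18. node 0  ⊔preds=⊤  new=⊤  stable
  step 19. node 2  ⊔preds=⊤  new=⊤  stable
  step 20. node 6  ⊔preds=⊤  new=⊤  old=+  +wl: 

Least fixpoint reached:
  node 0: ⊤
  node 1: ⊤
  node 2: ⊤
  node 3: ⊤
  node 4: ⊤
  node 5: ⊤
  node 6: ⊤
  node 7: ⊤

20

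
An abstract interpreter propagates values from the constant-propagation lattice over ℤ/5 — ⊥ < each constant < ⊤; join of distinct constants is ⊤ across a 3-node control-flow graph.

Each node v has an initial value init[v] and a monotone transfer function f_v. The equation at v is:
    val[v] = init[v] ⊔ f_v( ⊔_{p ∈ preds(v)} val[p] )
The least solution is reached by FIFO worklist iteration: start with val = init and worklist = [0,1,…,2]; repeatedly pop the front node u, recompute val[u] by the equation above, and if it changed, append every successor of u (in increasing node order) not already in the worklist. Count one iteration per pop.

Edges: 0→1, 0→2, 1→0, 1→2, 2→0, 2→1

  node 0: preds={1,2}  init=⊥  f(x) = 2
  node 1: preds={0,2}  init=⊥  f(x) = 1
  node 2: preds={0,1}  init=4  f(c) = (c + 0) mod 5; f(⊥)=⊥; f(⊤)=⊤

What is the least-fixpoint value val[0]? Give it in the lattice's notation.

2

Trace (5 dequeues):
  [1] u=0 | in 4 | out 2 | prev ⊥ | push {}
  [2] u=1 | in ⊤ | out 1 | prev ⊥ | push {0}
  [3] u=2 | in ⊤ | out ⊤ | prev 4 | push {1}
  [4] u=0 | in ⊤ | out 2 | ==
  [5] u=1 | in ⊤ | out 1 | ==

Converged values:
  [0] 2
  [1] 1
  [2] ⊤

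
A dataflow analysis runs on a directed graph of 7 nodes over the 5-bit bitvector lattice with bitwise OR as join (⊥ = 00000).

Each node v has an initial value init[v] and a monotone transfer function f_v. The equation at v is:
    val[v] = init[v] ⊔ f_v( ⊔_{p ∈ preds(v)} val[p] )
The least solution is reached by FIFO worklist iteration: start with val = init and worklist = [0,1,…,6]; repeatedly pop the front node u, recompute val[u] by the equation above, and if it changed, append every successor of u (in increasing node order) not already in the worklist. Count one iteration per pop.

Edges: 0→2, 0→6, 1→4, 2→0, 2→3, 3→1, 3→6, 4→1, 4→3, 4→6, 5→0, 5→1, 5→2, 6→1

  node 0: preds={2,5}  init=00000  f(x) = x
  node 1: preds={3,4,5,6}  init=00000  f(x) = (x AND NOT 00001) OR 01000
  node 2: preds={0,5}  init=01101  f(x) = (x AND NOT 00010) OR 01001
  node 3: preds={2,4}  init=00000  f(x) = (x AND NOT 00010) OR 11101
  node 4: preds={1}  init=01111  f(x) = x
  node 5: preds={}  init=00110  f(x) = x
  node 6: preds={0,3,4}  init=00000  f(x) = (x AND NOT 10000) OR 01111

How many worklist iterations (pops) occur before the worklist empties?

Trace (12 dequeues):
  [1] u=0 | in 01111 | out 01111 | prev 00000 | push {}
  [2] u=1 | in 01111 | out 01110 | prev 00000 | push {}
  [3] u=2 | in 01111 | out 01101 | ==
  [4] u=3 | in 01111 | out 11101 | prev 00000 | push {1}
  [5] u=4 | in 01110 | out 01111 | ==
  [6] u=5 | in 00000 | out 00110 | ==
  [7] u=6 | in 11111 | out 01111 | prev 00000 | push {}
  [8] u=1 | in 11111 | out 11110 | prev 01110 | push {4}
  [9] u=4 | in 11110 | out 11111 | prev 01111 | push {1,3,6}
  [10] u=1 | in 11111 | out 11110 | ==
  [11] u=3 | in 11111 | out 11101 | ==
  [12] u=6 | in 11111 | out 01111 | ==

Converged values:
  [0] 01111
  [1] 11110
  [2] 01101
  [3] 11101
  [4] 11111
  [5] 00110
  [6] 01111

12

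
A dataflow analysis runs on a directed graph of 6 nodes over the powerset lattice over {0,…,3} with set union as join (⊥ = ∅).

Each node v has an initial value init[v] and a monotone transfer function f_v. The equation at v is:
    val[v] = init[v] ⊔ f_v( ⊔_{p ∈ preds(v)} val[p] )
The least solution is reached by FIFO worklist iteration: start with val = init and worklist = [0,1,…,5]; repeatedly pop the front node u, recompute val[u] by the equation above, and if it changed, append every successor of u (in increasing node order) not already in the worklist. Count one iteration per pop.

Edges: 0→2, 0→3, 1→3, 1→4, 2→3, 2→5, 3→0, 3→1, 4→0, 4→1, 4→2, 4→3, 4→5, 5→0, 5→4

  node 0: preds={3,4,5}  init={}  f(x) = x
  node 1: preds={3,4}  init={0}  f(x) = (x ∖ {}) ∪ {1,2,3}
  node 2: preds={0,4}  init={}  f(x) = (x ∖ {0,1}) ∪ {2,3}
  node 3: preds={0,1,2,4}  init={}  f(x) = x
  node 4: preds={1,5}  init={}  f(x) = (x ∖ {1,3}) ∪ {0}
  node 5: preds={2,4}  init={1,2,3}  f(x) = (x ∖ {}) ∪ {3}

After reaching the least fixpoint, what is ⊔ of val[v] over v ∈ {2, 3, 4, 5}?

Iteration log — 11 steps:
  step 1. node 0  ⊔preds={1,2,3}  new={1,2,3}  old={}  +wl: 
  step 2. node 1  ⊔preds={}  new={0,1,2,3}  old={0}  +wl: 
  step 3. node 2  ⊔preds={1,2,3}  new={2,3}  old={}  +wl: 
  step 4. node 3  ⊔preds={0,1,2,3}  new={0,1,2,3}  old={}  +wl: 0,1
  step 5. node 4  ⊔preds={0,1,2,3}  new={0,2}  old={}  +wl: 2,3
  step 6. node 5  ⊔preds={0,2,3}  new={0,1,2,3}  old={1,2,3}  +wl: 4
  step 7. node 0  ⊔preds={0,1,2,3}  new={0,1,2,3}  old={1,2,3}  +wl: 
  step 8. node 1  ⊔preds={0,1,2,3}  new={0,1,2,3}  stable
  step 9. node 2  ⊔preds={0,1,2,3}  new={2,3}  stable
  step 10. node 3  ⊔preds={0,1,2,3}  new={0,1,2,3}  stable
  step 11. node 4  ⊔preds={0,1,2,3}  new={0,2}  stable

Least fixpoint reached:
  node 0: {0,1,2,3}
  node 1: {0,1,2,3}
  node 2: {2,3}
  node 3: {0,1,2,3}
  node 4: {0,2}
  node 5: {0,1,2,3}

{0,1,2,3}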